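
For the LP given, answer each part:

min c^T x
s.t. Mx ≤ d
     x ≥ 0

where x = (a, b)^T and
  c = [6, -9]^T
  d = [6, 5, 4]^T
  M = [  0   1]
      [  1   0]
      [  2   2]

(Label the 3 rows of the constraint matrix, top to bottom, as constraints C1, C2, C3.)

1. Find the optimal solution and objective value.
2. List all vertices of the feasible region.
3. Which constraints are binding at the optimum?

1. a = 0, b = 2, z = -18
2. (0, 0), (2, 0), (0, 2)
3. C3, a ≥ 0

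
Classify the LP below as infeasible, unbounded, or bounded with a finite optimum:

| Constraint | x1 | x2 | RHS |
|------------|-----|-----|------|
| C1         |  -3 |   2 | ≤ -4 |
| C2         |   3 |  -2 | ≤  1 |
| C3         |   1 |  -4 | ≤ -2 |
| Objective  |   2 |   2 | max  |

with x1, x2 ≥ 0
C2 requires 3x1 - 2x2 ≤ 1, while C1 (-3x1 + 2x2 ≤ -4) is equivalent to 3x1 - 2x2 ≥ 4. Together they would need 4 ≤ 3x1 - 2x2 ≤ 1, which is impossible since 4 > 1. No point satisfies all constraints.

The feasible region is empty; the LP is infeasible.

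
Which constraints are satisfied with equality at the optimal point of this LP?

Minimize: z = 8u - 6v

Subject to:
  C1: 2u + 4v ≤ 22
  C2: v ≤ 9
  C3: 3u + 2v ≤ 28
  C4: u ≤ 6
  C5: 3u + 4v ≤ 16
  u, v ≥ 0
Optimal: u = 0, v = 4
Slack at optimum:
  C1: slack = 6
  C2: slack = 5
  C3: slack = 20
  C4: slack = 6
  C5: slack = 0 (binding)
  u ≥ 0: u = 0 (binding)
  v ≥ 0: v = 4
Binding constraints: C5, u ≥ 0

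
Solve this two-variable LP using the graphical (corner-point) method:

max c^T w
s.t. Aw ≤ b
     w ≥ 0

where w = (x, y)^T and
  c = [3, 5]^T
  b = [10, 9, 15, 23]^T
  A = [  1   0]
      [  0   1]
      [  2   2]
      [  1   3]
x = 0, y = 7.5, z = 37.5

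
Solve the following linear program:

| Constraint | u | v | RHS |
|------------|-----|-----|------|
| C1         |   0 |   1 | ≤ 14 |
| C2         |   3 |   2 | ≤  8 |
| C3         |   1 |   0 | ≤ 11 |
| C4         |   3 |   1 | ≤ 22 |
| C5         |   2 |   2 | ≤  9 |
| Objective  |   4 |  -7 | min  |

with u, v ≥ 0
u = 0, v = 4, z = -28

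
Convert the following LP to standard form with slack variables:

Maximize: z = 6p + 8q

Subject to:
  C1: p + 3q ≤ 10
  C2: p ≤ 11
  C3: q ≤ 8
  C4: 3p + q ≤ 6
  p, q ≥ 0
max z = 6p + 8q

s.t.
  p + 3q + s1 = 10
  p + s2 = 11
  q + s3 = 8
  3p + q + s4 = 6
  p, q, s1, s2, s3, s4 ≥ 0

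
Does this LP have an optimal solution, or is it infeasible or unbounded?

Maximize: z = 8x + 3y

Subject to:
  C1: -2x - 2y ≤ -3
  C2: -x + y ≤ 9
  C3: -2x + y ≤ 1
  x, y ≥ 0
Feasible point: (1, 1) satisfies every constraint, so the LP is feasible.
Direction d = (1, 0): for each constraint row a, a·d ≤ 0 —
  (-2)(1) + (-2)(0) = -2 ≤ 0
  (-1)(1) + (1)(0) = -1 ≤ 0
  (-2)(1) + (1)(0) = -2 ≤ 0
and d ≥ 0, so (1, 1) + t·d stays feasible for every t ≥ 0. Along this ray z = 8x + 3y changes by 8 per unit t, so z → +∞.

The LP is unbounded; z can be made arbitrarily large.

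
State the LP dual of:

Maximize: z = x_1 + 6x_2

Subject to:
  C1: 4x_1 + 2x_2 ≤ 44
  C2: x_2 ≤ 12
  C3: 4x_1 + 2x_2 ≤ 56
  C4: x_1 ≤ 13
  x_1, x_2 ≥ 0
Minimize: z = 44y1 + 12y2 + 56y3 + 13y4

Subject to:
  C1: -4y1 - 4y3 - y4 ≤ -1
  C2: -2y1 - y2 - 2y3 ≤ -6
  y1, y2, y3, y4 ≥ 0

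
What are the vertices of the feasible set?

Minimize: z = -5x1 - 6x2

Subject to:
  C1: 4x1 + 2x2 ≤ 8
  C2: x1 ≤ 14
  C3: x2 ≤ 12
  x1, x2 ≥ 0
Each vertex is the intersection of two constraint boundaries that also satisfies all remaining constraints:
  x1 = 0 and x2 = 0 → (0, 0)
  4x1 + 2x2 = 8 and x2 = 0 → (2, 0)
  4x1 + 2x2 = 8 and x1 = 0 → (0, 4)

Vertices: (0, 0), (2, 0), (0, 4)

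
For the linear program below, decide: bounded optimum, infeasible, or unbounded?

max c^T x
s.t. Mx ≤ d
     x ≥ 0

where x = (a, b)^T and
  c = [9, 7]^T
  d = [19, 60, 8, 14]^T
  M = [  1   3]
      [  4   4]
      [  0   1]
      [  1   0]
The point (14, 1) satisfies every constraint, so the LP is feasible; the constraints give a ≤ 14 and b ≤ 8, which with a, b ≥ 0 keep the feasible region inside a bounded box. A feasible, bounded LP attains a finite optimum at a vertex.

Bounded optimum: z* = 133 at (14, 1).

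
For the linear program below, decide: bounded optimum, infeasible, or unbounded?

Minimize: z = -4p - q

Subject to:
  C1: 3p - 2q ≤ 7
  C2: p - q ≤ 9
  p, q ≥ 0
Feasible point: (0, 0) satisfies every constraint, so the LP is feasible.
Direction d = (0, 1): for each constraint row a, a·d ≤ 0 —
  (3)(0) + (-2)(1) = -2 ≤ 0
  (1)(0) + (-1)(1) = -1 ≤ 0
and d ≥ 0, so (0, 0) + t·d stays feasible for every t ≥ 0. Along this ray z = -4p - q changes by -1 per unit t, so z → −∞.

The LP is unbounded; z can be made arbitrarily small.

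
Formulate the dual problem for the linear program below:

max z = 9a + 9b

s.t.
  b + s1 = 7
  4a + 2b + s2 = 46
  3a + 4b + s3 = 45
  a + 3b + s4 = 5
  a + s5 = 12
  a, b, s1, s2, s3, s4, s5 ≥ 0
Minimize: z = 7y1 + 46y2 + 45y3 + 5y4 + 12y5

Subject to:
  C1: -4y2 - 3y3 - y4 - y5 ≤ -9
  C2: -y1 - 2y2 - 4y3 - 3y4 ≤ -9
  y1, y2, y3, y4, y5 ≥ 0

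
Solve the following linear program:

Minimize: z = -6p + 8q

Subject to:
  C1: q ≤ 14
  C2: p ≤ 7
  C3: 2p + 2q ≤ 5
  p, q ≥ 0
Each vertex is the intersection of two constraint boundaries that also satisfies all remaining constraints:
  p = 0 and q = 0 → (0, 0)
  2p + 2q = 5 and q = 0 → (2.5, 0)
  2p + 2q = 5 and p = 0 → (0, 2.5)

Evaluating z = -6p + 8q at each vertex:
  (0, 0): z = 0
  (2.5, 0): z = -15
  (0, 2.5): z = 20

The minimum is at (2.5, 0) with z = -15.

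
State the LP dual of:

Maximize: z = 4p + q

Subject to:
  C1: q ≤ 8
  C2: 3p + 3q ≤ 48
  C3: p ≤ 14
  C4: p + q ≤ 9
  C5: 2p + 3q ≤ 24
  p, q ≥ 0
Minimize: z = 8y1 + 48y2 + 14y3 + 9y4 + 24y5

Subject to:
  C1: -3y2 - y3 - y4 - 2y5 ≤ -4
  C2: -y1 - 3y2 - y4 - 3y5 ≤ -1
  y1, y2, y3, y4, y5 ≥ 0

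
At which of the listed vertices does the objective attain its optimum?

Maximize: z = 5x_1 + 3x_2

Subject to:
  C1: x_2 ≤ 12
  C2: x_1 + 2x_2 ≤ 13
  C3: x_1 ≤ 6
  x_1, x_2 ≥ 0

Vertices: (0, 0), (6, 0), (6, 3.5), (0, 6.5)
Evaluating z = 5x_1 + 3x_2 at each vertex:
  (0, 0): z = 0
  (6, 0): z = 30
  (6, 3.5): z = 40.5
  (0, 6.5): z = 19.5

The largest value is z = 40.5, attained at (6, 3.5).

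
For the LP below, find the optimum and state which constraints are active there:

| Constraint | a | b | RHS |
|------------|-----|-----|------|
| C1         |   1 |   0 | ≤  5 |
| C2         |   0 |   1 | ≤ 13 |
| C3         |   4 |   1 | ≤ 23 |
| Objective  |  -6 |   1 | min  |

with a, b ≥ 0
Optimal: a = 5, b = 0
Binding: C1, b ≥ 0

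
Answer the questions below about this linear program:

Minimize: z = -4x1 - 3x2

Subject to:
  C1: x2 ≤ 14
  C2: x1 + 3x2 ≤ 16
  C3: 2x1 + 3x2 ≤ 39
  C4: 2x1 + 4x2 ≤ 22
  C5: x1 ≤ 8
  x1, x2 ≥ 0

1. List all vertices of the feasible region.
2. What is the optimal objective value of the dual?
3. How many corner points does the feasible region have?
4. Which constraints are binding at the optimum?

1. (0, 0), (8, 0), (8, 1.5), (1, 5), (0, 5.333)
2. -36.5 (by strong duality, equal to the primal optimum)
3. 5
4. C4, C5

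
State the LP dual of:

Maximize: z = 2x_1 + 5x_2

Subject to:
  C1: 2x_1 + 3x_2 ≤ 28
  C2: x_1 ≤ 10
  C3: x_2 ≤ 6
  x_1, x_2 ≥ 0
Minimize: z = 28y1 + 10y2 + 6y3

Subject to:
  C1: -2y1 - y2 ≤ -2
  C2: -3y1 - y3 ≤ -5
  y1, y2, y3 ≥ 0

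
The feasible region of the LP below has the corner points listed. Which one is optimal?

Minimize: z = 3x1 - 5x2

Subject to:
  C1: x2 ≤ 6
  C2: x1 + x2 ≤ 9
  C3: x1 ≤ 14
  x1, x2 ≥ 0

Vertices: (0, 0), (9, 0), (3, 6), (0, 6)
(0, 6) with z = -30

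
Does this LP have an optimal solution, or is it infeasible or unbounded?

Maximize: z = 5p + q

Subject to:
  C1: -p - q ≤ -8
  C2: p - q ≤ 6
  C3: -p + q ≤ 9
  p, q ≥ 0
Feasible point: (0, 8) satisfies every constraint, so the LP is feasible.
Direction d = (1, 1): for each constraint row a, a·d ≤ 0 —
  (-1)(1) + (-1)(1) = -2 ≤ 0
  (1)(1) + (-1)(1) = 0 ≤ 0
  (-1)(1) + (1)(1) = 0 ≤ 0
and d ≥ 0, so (0, 8) + t·d stays feasible for every t ≥ 0. Along this ray z = 5p + q changes by 6 per unit t, so z → +∞.

Unbounded — the objective can increase without bound over the feasible region.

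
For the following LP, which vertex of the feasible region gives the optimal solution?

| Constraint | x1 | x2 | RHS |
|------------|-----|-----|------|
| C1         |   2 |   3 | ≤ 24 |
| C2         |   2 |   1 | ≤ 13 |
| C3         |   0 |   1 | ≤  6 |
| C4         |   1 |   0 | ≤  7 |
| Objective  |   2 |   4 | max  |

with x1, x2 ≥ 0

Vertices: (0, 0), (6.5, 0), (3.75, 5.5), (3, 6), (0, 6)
Evaluating z = 2x1 + 4x2 at each vertex:
  (0, 0): z = 0
  (6.5, 0): z = 13
  (3.75, 5.5): z = 29.5
  (3, 6): z = 30
  (0, 6): z = 24

The largest value is z = 30, attained at (3, 6).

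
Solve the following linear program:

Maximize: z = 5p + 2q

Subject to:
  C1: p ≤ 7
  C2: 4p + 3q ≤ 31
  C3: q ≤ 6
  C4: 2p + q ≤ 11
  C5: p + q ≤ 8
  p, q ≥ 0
p = 5.5, q = 0, z = 27.5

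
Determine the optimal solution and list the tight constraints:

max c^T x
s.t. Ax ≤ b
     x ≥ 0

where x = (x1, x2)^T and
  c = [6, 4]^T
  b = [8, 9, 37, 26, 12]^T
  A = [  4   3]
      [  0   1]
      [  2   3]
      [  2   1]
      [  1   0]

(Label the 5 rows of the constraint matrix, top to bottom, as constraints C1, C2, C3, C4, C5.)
Optimal: x1 = 2, x2 = 0
Binding: C1, x2 ≥ 0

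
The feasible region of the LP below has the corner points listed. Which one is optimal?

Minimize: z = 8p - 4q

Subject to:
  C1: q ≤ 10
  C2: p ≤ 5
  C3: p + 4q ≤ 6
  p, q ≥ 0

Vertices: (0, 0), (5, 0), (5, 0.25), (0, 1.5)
(0, 1.5) with z = -6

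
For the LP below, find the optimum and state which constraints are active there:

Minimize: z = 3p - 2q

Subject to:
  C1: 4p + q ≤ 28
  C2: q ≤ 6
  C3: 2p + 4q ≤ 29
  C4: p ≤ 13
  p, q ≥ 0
Optimal: p = 0, q = 6
Slack at optimum:
  C1: slack = 22
  C2: slack = 0 (binding)
  C3: slack = 5
  C4: slack = 13
  p ≥ 0: p = 0 (binding)
  q ≥ 0: q = 6
Binding constraints: C2, p ≥ 0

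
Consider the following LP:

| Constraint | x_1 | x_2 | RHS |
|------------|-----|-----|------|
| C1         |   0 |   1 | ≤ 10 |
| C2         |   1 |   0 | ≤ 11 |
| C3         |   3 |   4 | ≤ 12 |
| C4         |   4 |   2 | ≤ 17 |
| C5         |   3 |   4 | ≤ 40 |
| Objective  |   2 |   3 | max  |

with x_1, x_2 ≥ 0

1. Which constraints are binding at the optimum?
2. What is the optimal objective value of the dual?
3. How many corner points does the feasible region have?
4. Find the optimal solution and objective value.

1. C3, x_1 ≥ 0
2. 9 (by strong duality, equal to the primal optimum)
3. 3
4. x_1 = 0, x_2 = 3, z = 9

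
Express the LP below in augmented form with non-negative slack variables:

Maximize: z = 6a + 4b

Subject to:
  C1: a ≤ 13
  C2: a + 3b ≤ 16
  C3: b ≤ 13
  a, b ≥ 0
max z = 6a + 4b

s.t.
  a + s1 = 13
  a + 3b + s2 = 16
  b + s3 = 13
  a, b, s1, s2, s3 ≥ 0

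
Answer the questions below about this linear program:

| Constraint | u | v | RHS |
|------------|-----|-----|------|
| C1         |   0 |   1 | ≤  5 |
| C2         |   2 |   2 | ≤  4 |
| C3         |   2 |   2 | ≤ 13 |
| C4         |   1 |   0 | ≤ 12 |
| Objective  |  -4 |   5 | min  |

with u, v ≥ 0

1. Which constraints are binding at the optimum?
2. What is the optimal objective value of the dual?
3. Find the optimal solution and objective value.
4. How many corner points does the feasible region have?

1. C2, v ≥ 0
2. -8 (by strong duality, equal to the primal optimum)
3. u = 2, v = 0, z = -8
4. 3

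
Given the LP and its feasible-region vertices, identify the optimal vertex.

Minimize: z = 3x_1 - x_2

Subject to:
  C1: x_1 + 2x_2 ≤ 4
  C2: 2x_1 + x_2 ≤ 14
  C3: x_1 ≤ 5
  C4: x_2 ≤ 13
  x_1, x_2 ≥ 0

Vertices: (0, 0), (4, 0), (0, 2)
Evaluating z = 3x_1 - x_2 at each vertex:
  (0, 0): z = 0
  (4, 0): z = 12
  (0, 2): z = -2

The smallest value is z = -2, attained at (0, 2).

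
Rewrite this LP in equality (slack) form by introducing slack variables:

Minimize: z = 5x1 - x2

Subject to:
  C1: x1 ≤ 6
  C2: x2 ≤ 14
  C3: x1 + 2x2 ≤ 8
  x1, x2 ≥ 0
min z = 5x1 - x2

s.t.
  x1 + s1 = 6
  x2 + s2 = 14
  x1 + 2x2 + s3 = 8
  x1, x2, s1, s2, s3 ≥ 0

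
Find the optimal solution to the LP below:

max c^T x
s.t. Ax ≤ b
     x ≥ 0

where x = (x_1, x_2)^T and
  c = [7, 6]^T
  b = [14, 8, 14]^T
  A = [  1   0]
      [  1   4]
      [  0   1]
Each vertex is the intersection of two constraint boundaries that also satisfies all remaining constraints:
  x_1 = 0 and x_2 = 0 → (0, 0)
  x_1 + 4x_2 = 8 and x_2 = 0 → (8, 0)
  x_1 + 4x_2 = 8 and x_1 = 0 → (0, 2)

Evaluating z = 7x_1 + 6x_2 at each vertex:
  (0, 0): z = 0
  (8, 0): z = 56
  (0, 2): z = 12

The maximum is at (8, 0) with z = 56.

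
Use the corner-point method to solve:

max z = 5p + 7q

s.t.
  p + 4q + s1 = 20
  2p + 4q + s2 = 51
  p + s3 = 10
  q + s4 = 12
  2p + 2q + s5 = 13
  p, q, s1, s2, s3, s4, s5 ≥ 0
p = 2, q = 4.5, z = 41.5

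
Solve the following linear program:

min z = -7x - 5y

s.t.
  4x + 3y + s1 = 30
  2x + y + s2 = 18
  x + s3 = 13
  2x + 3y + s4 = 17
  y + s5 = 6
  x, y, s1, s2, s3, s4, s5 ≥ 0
x = 7.5, y = 0, z = -52.5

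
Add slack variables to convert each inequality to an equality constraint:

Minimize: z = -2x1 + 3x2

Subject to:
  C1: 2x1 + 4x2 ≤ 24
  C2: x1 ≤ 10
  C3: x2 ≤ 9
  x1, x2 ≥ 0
min z = -2x1 + 3x2

s.t.
  2x1 + 4x2 + s1 = 24
  x1 + s2 = 10
  x2 + s3 = 9
  x1, x2, s1, s2, s3 ≥ 0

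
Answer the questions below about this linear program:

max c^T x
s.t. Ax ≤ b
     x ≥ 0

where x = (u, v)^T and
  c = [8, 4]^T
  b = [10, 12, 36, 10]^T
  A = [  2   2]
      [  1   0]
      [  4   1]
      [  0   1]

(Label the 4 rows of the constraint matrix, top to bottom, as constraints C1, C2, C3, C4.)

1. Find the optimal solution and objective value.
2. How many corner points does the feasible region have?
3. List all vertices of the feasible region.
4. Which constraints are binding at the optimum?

1. u = 5, v = 0, z = 40
2. 3
3. (0, 0), (5, 0), (0, 5)
4. C1, v ≥ 0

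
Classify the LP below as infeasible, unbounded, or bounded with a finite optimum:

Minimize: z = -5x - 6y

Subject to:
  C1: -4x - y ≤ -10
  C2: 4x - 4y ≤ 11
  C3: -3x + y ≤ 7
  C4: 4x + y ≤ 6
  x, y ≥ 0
C4 requires 4x + y ≤ 6, while C1 (-4x - y ≤ -10) is equivalent to 4x + y ≥ 10. Together they would need 10 ≤ 4x + y ≤ 6, which is impossible since 10 > 6. No point satisfies all constraints.

Infeasible: no point satisfies all constraints simultaneously.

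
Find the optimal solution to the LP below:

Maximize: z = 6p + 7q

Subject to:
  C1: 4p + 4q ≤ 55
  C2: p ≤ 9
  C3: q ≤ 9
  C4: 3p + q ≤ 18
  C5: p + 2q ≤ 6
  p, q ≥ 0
Each vertex is the intersection of two constraint boundaries that also satisfies all remaining constraints:
  p = 0 and q = 0 → (0, 0)
  3p + q = 18 and p + 2q = 6 → (6, 0)
  p + 2q = 6 and p = 0 → (0, 3)

Evaluating z = 6p + 7q at each vertex:
  (0, 0): z = 0
  (6, 0): z = 36
  (0, 3): z = 21

The maximum is at (6, 0) with z = 36.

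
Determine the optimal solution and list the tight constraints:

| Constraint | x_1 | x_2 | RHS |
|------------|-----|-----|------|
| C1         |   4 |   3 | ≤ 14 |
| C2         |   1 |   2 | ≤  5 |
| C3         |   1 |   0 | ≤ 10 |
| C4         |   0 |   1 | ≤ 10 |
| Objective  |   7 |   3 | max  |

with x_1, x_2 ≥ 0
Optimal: x_1 = 3.5, x_2 = 0
Binding: C1, x_2 ≥ 0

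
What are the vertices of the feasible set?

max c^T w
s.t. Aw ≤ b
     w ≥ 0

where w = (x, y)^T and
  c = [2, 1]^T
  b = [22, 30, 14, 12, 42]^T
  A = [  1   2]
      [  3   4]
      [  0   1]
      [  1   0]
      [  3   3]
Each vertex is the intersection of two constraint boundaries that also satisfies all remaining constraints:
  x = 0 and y = 0 → (0, 0)
  3x + 4y = 30 and y = 0 → (10, 0)
  3x + 4y = 30 and x = 0 → (0, 7.5)

Vertices: (0, 0), (10, 0), (0, 7.5)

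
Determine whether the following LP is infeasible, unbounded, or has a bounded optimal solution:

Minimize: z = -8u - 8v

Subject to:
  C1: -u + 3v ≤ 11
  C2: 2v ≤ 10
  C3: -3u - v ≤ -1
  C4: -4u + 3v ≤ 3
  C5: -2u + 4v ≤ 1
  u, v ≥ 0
Feasible point: (1, 0) satisfies every constraint, so the LP is feasible.
Direction d = (1, 0): for each constraint row a, a·d ≤ 0 —
  (-1)(1) + (3)(0) = -1 ≤ 0
  (0)(1) + (2)(0) = 0 ≤ 0
  (-3)(1) + (-1)(0) = -3 ≤ 0
  (-4)(1) + (3)(0) = -4 ≤ 0
  (-2)(1) + (4)(0) = -2 ≤ 0
and d ≥ 0, so (1, 0) + t·d stays feasible for every t ≥ 0. Along this ray z = -8u - 8v changes by -8 per unit t, so z → −∞.

The LP is unbounded; z can be made arbitrarily small.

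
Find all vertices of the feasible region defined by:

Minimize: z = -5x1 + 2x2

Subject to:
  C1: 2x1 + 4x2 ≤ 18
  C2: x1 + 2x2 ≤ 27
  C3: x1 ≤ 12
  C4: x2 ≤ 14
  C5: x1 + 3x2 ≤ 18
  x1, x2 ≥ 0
Each vertex is the intersection of two constraint boundaries that also satisfies all remaining constraints:
  x1 = 0 and x2 = 0 → (0, 0)
  2x1 + 4x2 = 18 and x2 = 0 → (9, 0)
  2x1 + 4x2 = 18 and x1 = 0 → (0, 4.5)

Vertices: (0, 0), (9, 0), (0, 4.5)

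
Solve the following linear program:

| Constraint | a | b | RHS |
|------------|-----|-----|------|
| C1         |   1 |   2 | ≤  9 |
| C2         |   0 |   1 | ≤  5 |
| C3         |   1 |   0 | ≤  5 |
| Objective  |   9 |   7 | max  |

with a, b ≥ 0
Each vertex is the intersection of two constraint boundaries that also satisfies all remaining constraints:
  a = 0 and b = 0 → (0, 0)
  a = 5 and b = 0 → (5, 0)
  a + 2b = 9 and a = 5 → (5, 2)
  a + 2b = 9 and a = 0 → (0, 4.5)

Evaluating z = 9a + 7b at each vertex:
  (0, 0): z = 0
  (5, 0): z = 45
  (5, 2): z = 59
  (0, 4.5): z = 31.5

The maximum is at (5, 2) with z = 59.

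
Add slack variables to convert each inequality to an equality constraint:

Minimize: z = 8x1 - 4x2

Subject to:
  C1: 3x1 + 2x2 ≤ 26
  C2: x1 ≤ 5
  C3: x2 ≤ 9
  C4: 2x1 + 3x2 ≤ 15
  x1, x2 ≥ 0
min z = 8x1 - 4x2

s.t.
  3x1 + 2x2 + s1 = 26
  x1 + s2 = 5
  x2 + s3 = 9
  2x1 + 3x2 + s4 = 15
  x1, x2, s1, s2, s3, s4 ≥ 0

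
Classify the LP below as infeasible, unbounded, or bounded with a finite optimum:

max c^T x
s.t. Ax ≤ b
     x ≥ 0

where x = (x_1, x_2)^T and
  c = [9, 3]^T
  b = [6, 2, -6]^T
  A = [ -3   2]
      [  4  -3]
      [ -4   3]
One constraint requires 4x_1 - 3x_2 ≤ 2, while the constraint -4x_1 + 3x_2 ≤ -6 is equivalent to 4x_1 - 3x_2 ≥ 6. Together they would need 6 ≤ 4x_1 - 3x_2 ≤ 2, which is impossible since 6 > 2. No point satisfies all constraints.

Infeasible — the constraint set is empty.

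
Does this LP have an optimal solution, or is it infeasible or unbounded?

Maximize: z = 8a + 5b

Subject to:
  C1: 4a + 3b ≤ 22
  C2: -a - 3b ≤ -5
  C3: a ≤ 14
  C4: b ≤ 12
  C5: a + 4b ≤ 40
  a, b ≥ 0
The point (5.5, 0) satisfies every constraint, so the LP is feasible; the constraints give a ≤ 14 and b ≤ 12, which with a, b ≥ 0 keep the feasible region inside a bounded box. A feasible, bounded LP attains a finite optimum at a vertex.

Evaluating z = 8a + 5b at each vertex:
  (0, 1.667): z = 8.333
  (5, 0): z = 40
  (5.5, 0): z = 44
  (0, 7.333): z = 36.67

Bounded optimum: z* = 44 at (5.5, 0).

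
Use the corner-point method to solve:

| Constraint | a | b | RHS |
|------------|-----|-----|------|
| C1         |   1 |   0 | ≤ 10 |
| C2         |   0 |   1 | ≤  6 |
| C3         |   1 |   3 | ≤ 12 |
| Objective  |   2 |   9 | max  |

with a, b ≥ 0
Each vertex is the intersection of two constraint boundaries that also satisfies all remaining constraints:
  a = 0 and b = 0 → (0, 0)
  a = 10 and b = 0 → (10, 0)
  a = 10 and a + 3b = 12 → (10, 0.6667)
  a + 3b = 12 and a = 0 → (0, 4)

Evaluating z = 2a + 9b at each vertex:
  (0, 0): z = 0
  (10, 0): z = 20
  (10, 0.6667): z = 26
  (0, 4): z = 36

The maximum is at (0, 4) with z = 36.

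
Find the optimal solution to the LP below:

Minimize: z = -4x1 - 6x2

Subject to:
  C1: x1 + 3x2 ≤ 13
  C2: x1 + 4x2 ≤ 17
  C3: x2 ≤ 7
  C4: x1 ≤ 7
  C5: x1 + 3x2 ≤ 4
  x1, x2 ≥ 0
Each vertex is the intersection of two constraint boundaries that also satisfies all remaining constraints:
  x1 = 0 and x2 = 0 → (0, 0)
  x1 + 3x2 = 4 and x2 = 0 → (4, 0)
  x1 + 3x2 = 4 and x1 = 0 → (0, 1.333)

Evaluating z = -4x1 - 6x2 at each vertex:
  (0, 0): z = 0
  (4, 0): z = -16
  (0, 1.333): z = -8

The minimum is at (4, 0) with z = -16.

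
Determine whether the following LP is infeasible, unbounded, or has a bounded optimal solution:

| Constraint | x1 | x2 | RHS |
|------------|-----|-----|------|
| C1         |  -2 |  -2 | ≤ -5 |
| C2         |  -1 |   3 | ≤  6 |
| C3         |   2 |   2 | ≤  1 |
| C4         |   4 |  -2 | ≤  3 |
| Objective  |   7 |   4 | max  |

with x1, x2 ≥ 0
C3 requires 2x1 + 2x2 ≤ 1, while C1 (-2x1 - 2x2 ≤ -5) is equivalent to 2x1 + 2x2 ≥ 5. Together they would need 5 ≤ 2x1 + 2x2 ≤ 1, which is impossible since 5 > 1. No point satisfies all constraints.

The feasible region is empty; the LP is infeasible.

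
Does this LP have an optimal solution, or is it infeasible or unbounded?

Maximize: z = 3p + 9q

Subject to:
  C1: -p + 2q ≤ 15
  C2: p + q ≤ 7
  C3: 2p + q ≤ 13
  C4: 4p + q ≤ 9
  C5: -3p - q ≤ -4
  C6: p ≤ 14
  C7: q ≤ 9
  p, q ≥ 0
The point (0, 7) satisfies every constraint, so the LP is feasible; the constraints give p ≤ 14 and q ≤ 9, which with p, q ≥ 0 keep the feasible region inside a bounded box. A feasible, bounded LP attains a finite optimum at a vertex.

Evaluating z = 3p + 9q at each vertex:
  (1.333, 0): z = 4
  (2.25, 0): z = 6.75
  (0.6667, 6.333): z = 59
  (0, 7): z = 63
  (0, 4): z = 36

Feasible with finite optimum z* = 63 at (0, 7).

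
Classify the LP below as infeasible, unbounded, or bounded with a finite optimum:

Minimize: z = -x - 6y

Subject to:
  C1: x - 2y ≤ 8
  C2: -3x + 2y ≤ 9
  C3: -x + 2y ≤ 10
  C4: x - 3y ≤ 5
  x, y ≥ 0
Feasible point: (0, 0) satisfies every constraint, so the LP is feasible.
Direction d = (2, 1): for each constraint row a, a·d ≤ 0 —
  (1)(2) + (-2)(1) = 0 ≤ 0
  (-3)(2) + (2)(1) = -4 ≤ 0
  (-1)(2) + (2)(1) = 0 ≤ 0
  (1)(2) + (-3)(1) = -1 ≤ 0
and d ≥ 0, so (0, 0) + t·d stays feasible for every t ≥ 0. Along this ray z = -x - 6y changes by -8 per unit t, so z → −∞.

The LP is unbounded; z can be made arbitrarily small.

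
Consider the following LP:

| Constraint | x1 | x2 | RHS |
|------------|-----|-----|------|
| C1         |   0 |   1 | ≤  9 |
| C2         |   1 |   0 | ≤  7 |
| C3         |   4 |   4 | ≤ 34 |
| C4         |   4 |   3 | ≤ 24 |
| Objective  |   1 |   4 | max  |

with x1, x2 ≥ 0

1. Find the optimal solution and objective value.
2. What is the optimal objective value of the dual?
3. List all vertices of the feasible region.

1. x1 = 0, x2 = 8, z = 32
2. 32 (by strong duality, equal to the primal optimum)
3. (0, 0), (6, 0), (0, 8)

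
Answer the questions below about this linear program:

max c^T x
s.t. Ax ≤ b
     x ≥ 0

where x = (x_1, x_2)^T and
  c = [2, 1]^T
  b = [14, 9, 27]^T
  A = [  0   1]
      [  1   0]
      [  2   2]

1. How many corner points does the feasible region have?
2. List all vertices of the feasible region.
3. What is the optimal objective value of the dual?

1. 4
2. (0, 0), (9, 0), (9, 4.5), (0, 13.5)
3. 22.5 (by strong duality, equal to the primal optimum)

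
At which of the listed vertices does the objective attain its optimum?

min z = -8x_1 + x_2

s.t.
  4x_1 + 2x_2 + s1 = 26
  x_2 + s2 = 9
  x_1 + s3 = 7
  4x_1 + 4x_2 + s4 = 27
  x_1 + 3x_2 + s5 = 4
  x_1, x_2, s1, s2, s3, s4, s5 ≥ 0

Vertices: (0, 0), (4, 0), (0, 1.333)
Evaluating z = -8x_1 + x_2 at each vertex:
  (0, 0): z = 0
  (4, 0): z = -32
  (0, 1.333): z = 1.333

The smallest value is z = -32, attained at (4, 0).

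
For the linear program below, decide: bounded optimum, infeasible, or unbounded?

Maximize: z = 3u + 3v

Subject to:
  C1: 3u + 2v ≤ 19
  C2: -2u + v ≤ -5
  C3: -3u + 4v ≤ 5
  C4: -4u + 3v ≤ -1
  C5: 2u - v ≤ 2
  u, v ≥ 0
C5 requires 2u - v ≤ 2, while C2 (-2u + v ≤ -5) is equivalent to 2u - v ≥ 5. Together they would need 5 ≤ 2u - v ≤ 2, which is impossible since 5 > 2. No point satisfies all constraints.

The feasible region is empty; the LP is infeasible.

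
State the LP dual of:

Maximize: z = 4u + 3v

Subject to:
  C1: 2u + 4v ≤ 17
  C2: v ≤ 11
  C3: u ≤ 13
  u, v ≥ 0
Minimize: z = 17y1 + 11y2 + 13y3

Subject to:
  C1: -2y1 - y3 ≤ -4
  C2: -4y1 - y2 ≤ -3
  y1, y2, y3 ≥ 0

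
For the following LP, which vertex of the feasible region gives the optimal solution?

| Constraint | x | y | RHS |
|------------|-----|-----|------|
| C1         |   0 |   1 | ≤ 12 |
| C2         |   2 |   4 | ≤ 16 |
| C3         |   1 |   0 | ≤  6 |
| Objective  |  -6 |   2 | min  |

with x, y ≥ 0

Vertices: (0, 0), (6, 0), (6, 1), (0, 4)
Evaluating z = -6x + 2y at each vertex:
  (0, 0): z = 0
  (6, 0): z = -36
  (6, 1): z = -34
  (0, 4): z = 8

The smallest value is z = -36, attained at (6, 0).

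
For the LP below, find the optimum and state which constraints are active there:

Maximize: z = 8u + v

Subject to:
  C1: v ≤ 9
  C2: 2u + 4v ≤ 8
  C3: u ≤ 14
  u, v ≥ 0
Optimal: u = 4, v = 0
Slack at optimum:
  C1: slack = 9
  C2: slack = 0 (binding)
  C3: slack = 10
  u ≥ 0: u = 4
  v ≥ 0: v = 0 (binding)
Binding constraints: C2, v ≥ 0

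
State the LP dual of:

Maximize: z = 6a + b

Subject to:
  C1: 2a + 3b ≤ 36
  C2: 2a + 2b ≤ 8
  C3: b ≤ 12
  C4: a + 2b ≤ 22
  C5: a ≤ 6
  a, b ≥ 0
Minimize: z = 36y1 + 8y2 + 12y3 + 22y4 + 6y5

Subject to:
  C1: -2y1 - 2y2 - y4 - y5 ≤ -6
  C2: -3y1 - 2y2 - y3 - 2y4 ≤ -1
  y1, y2, y3, y4, y5 ≥ 0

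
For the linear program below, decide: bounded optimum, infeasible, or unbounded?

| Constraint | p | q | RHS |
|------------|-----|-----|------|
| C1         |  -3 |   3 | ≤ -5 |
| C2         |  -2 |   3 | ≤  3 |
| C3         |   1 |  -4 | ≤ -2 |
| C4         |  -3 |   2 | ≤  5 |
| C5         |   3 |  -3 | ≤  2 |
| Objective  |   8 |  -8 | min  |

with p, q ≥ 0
C5 requires 3p - 3q ≤ 2, while C1 (-3p + 3q ≤ -5) is equivalent to 3p - 3q ≥ 5. Together they would need 5 ≤ 3p - 3q ≤ 2, which is impossible since 5 > 2. No point satisfies all constraints.

Infeasible: no point satisfies all constraints simultaneously.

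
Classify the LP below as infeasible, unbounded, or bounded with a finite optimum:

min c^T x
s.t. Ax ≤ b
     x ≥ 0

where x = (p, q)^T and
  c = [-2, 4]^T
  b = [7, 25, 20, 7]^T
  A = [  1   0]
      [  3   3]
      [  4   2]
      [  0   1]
The point (5, 0) satisfies every constraint, so the LP is feasible; the constraints give p ≤ 7 and q ≤ 7, which with p, q ≥ 0 keep the feasible region inside a bounded box. A feasible, bounded LP attains a finite optimum at a vertex.

Evaluating z = -2p + 4q at each vertex:
  (0, 0): z = 0
  (5, 0): z = -10
  (1.667, 6.667): z = 23.33
  (1.333, 7): z = 25.33
  (0, 7): z = 28

Feasible with finite optimum z* = -10 at (5, 0).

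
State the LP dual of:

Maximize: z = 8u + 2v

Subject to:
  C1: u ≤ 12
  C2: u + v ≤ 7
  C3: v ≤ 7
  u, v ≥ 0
Minimize: z = 12y1 + 7y2 + 7y3

Subject to:
  C1: -y1 - y2 ≤ -8
  C2: -y2 - y3 ≤ -2
  y1, y2, y3 ≥ 0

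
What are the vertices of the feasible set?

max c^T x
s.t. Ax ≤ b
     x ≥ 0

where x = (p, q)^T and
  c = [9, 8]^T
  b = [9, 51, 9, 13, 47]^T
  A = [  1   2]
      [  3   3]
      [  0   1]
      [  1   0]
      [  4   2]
Each vertex is the intersection of two constraint boundaries that also satisfies all remaining constraints:
  p = 0 and q = 0 → (0, 0)
  p + 2q = 9 and q = 0 → (9, 0)
  p + 2q = 9 and p = 0 → (0, 4.5)

Vertices: (0, 0), (9, 0), (0, 4.5)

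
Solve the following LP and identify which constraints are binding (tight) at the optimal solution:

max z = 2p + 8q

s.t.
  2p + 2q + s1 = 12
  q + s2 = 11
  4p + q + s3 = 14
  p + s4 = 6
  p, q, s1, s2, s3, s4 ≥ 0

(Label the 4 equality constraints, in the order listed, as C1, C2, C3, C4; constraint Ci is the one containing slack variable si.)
Optimal: p = 0, q = 6
Slack at optimum:
  C1: slack = 0 (binding)
  C2: slack = 5
  C3: slack = 8
  C4: slack = 6
  p ≥ 0: p = 0 (binding)
  q ≥ 0: q = 6
Binding constraints: C1, p ≥ 0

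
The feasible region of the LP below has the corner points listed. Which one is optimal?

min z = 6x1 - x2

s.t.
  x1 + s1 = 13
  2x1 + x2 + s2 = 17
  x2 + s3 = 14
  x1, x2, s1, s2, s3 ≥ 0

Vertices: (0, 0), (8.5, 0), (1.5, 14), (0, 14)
(0, 14) with z = -14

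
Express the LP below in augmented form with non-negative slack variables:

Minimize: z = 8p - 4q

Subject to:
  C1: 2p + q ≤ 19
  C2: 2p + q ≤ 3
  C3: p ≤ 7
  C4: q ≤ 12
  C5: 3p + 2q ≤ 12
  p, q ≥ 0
min z = 8p - 4q

s.t.
  2p + q + s1 = 19
  2p + q + s2 = 3
  p + s3 = 7
  q + s4 = 12
  3p + 2q + s5 = 12
  p, q, s1, s2, s3, s4, s5 ≥ 0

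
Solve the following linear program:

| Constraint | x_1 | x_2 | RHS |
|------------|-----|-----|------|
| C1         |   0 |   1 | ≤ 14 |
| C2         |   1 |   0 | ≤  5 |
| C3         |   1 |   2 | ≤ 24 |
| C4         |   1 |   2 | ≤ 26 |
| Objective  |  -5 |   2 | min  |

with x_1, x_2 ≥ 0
x_1 = 5, x_2 = 0, z = -25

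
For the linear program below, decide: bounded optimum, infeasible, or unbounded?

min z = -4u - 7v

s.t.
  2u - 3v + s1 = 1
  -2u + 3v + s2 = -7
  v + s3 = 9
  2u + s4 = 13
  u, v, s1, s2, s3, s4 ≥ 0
The row 2u - 3v + s1 = 1 with s1 ≥ 0 requires 2u - 3v ≤ 1, while the row -2u + 3v + s2 = -7 with s2 ≥ 0 is equivalent to 2u - 3v ≥ 7. Together they would need 7 ≤ 2u - 3v ≤ 1, which is impossible since 7 > 1. No point satisfies all constraints.

The feasible region is empty; the LP is infeasible.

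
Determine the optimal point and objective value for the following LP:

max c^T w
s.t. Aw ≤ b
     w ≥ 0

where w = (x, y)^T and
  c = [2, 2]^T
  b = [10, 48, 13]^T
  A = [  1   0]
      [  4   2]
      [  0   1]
x = 5.5, y = 13, z = 37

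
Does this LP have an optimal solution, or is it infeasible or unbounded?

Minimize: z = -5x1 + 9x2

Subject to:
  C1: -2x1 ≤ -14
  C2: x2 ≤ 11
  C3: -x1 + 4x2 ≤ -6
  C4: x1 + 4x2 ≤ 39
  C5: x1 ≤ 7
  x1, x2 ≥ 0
The point (7, 0) satisfies every constraint, so the LP is feasible; the constraints give x1 ≤ 7 and x2 ≤ 11, which with x1, x2 ≥ 0 keep the feasible region inside a bounded box. A feasible, bounded LP attains a finite optimum at a vertex.

Evaluating z = -5x1 + 9x2 at each vertex:
  (7, 0): z = -35
  (7, 0.25): z = -32.75

Feasible with finite optimum z* = -35 at (7, 0).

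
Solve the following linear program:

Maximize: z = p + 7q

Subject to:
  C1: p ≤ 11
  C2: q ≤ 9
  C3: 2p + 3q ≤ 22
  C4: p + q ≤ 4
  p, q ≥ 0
Each vertex is the intersection of two constraint boundaries that also satisfies all remaining constraints:
  p = 0 and q = 0 → (0, 0)
  p + q = 4 and q = 0 → (4, 0)
  p + q = 4 and p = 0 → (0, 4)

Evaluating z = p + 7q at each vertex:
  (0, 0): z = 0
  (4, 0): z = 4
  (0, 4): z = 28

The maximum is at (0, 4) with z = 28.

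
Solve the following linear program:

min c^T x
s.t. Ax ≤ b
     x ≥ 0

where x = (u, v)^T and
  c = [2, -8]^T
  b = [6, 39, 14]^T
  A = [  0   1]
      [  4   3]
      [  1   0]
u = 0, v = 6, z = -48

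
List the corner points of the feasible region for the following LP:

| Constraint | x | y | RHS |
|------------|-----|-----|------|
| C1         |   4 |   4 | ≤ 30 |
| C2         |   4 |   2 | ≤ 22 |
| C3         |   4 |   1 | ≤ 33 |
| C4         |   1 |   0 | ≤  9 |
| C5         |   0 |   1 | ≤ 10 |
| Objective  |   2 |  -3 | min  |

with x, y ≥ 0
Each vertex is the intersection of two constraint boundaries that also satisfies all remaining constraints:
  x = 0 and y = 0 → (0, 0)
  4x + 2y = 22 and y = 0 → (5.5, 0)
  4x + 4y = 30 and 4x + 2y = 22 → (3.5, 4)
  4x + 4y = 30 and x = 0 → (0, 7.5)

Vertices: (0, 0), (5.5, 0), (3.5, 4), (0, 7.5)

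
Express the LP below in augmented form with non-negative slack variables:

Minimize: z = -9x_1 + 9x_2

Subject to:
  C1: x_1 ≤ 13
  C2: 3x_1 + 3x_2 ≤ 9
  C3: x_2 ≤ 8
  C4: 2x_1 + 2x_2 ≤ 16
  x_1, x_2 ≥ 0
min z = -9x_1 + 9x_2

s.t.
  x_1 + s1 = 13
  3x_1 + 3x_2 + s2 = 9
  x_2 + s3 = 8
  2x_1 + 2x_2 + s4 = 16
  x_1, x_2, s1, s2, s3, s4 ≥ 0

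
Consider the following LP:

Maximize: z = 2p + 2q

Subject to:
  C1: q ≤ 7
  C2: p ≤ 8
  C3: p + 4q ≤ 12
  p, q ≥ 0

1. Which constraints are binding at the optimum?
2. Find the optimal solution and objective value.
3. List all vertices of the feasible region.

1. C2, C3
2. p = 8, q = 1, z = 18
3. (0, 0), (8, 0), (8, 1), (0, 3)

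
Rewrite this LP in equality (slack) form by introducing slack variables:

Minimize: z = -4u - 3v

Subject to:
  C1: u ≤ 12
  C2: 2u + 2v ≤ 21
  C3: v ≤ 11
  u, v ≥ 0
min z = -4u - 3v

s.t.
  u + s1 = 12
  2u + 2v + s2 = 21
  v + s3 = 11
  u, v, s1, s2, s3 ≥ 0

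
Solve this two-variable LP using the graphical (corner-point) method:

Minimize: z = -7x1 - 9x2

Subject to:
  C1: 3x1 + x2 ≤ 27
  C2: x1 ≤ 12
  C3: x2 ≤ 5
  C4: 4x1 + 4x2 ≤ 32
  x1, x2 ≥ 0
Each vertex is the intersection of two constraint boundaries that also satisfies all remaining constraints:
  x1 = 0 and x2 = 0 → (0, 0)
  4x1 + 4x2 = 32 and x2 = 0 → (8, 0)
  x2 = 5 and 4x1 + 4x2 = 32 → (3, 5)
  x2 = 5 and x1 = 0 → (0, 5)

Evaluating z = -7x1 - 9x2 at each vertex:
  (0, 0): z = 0
  (8, 0): z = -56
  (3, 5): z = -66
  (0, 5): z = -45

The minimum is at (3, 5) with z = -66.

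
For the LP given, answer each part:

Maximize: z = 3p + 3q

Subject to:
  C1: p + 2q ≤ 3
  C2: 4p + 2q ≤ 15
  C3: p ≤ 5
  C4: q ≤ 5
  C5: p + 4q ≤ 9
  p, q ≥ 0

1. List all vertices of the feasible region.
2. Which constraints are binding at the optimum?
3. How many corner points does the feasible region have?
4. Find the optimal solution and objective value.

1. (0, 0), (3, 0), (0, 1.5)
2. C1, q ≥ 0
3. 3
4. p = 3, q = 0, z = 9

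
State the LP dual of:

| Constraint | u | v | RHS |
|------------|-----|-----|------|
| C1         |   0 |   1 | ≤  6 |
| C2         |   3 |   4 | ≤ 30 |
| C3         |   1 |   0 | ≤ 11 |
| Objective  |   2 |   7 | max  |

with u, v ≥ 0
Minimize: z = 6y1 + 30y2 + 11y3

Subject to:
  C1: -3y2 - y3 ≤ -2
  C2: -y1 - 4y2 ≤ -7
  y1, y2, y3 ≥ 0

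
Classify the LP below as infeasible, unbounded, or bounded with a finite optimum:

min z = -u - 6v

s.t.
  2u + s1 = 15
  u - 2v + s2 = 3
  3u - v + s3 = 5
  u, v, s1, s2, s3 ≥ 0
Feasible point: (0, 0) satisfies every constraint, so the LP is feasible.
Direction d = (0, 1): for each constraint row a, a·d ≤ 0 —
  (2)(0) + (0)(1) = 0 ≤ 0
  (1)(0) + (-2)(1) = -2 ≤ 0
  (3)(0) + (-1)(1) = -1 ≤ 0
and d ≥ 0, so (0, 0) + t·d stays feasible for every t ≥ 0. Along this ray z = -u - 6v changes by -6 per unit t, so z → −∞.

Unbounded: there is a feasible ray along which z → −∞.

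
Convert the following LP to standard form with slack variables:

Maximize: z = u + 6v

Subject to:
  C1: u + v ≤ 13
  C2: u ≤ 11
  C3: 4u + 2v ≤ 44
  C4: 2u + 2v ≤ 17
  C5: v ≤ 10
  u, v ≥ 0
max z = u + 6v

s.t.
  u + v + s1 = 13
  u + s2 = 11
  4u + 2v + s3 = 44
  2u + 2v + s4 = 17
  v + s5 = 10
  u, v, s1, s2, s3, s4, s5 ≥ 0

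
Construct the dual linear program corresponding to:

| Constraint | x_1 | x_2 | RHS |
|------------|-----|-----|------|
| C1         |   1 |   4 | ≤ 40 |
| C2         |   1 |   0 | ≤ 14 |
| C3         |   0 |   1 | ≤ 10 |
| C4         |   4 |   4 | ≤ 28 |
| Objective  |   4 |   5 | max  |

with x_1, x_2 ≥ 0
Minimize: z = 40y1 + 14y2 + 10y3 + 28y4

Subject to:
  C1: -y1 - y2 - 4y4 ≤ -4
  C2: -4y1 - y3 - 4y4 ≤ -5
  y1, y2, y3, y4 ≥ 0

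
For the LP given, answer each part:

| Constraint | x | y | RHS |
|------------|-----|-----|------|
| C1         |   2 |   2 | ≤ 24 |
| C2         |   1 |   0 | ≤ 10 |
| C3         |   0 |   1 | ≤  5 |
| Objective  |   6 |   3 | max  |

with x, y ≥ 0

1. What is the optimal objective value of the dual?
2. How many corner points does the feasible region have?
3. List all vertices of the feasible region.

1. 66 (by strong duality, equal to the primal optimum)
2. 5
3. (0, 0), (10, 0), (10, 2), (7, 5), (0, 5)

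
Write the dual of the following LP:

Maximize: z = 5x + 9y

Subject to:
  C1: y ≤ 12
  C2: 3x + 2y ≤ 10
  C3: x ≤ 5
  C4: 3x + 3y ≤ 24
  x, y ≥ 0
Minimize: z = 12y1 + 10y2 + 5y3 + 24y4

Subject to:
  C1: -3y2 - y3 - 3y4 ≤ -5
  C2: -y1 - 2y2 - 3y4 ≤ -9
  y1, y2, y3, y4 ≥ 0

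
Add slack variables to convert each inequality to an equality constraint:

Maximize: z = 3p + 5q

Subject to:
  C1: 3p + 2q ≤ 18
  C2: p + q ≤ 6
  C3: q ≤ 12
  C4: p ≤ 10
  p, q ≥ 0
max z = 3p + 5q

s.t.
  3p + 2q + s1 = 18
  p + q + s2 = 6
  q + s3 = 12
  p + s4 = 10
  p, q, s1, s2, s3, s4 ≥ 0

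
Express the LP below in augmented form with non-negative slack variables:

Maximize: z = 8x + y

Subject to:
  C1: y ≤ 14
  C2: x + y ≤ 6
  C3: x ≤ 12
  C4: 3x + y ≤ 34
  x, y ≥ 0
max z = 8x + y

s.t.
  y + s1 = 14
  x + y + s2 = 6
  x + s3 = 12
  3x + y + s4 = 34
  x, y, s1, s2, s3, s4 ≥ 0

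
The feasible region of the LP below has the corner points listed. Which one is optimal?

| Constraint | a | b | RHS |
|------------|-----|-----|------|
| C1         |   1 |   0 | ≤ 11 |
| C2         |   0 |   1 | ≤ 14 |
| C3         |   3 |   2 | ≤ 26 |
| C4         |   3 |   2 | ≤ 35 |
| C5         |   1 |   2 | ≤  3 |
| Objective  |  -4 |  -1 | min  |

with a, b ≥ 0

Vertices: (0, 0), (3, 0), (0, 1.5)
Evaluating z = -4a - b at each vertex:
  (0, 0): z = 0
  (3, 0): z = -12
  (0, 1.5): z = -1.5

The smallest value is z = -12, attained at (3, 0).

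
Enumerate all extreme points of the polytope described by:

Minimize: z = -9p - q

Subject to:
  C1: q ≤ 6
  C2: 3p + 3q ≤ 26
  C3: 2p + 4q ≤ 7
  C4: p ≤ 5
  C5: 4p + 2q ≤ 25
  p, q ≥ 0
Each vertex is the intersection of two constraint boundaries that also satisfies all remaining constraints:
  p = 0 and q = 0 → (0, 0)
  2p + 4q = 7 and q = 0 → (3.5, 0)
  2p + 4q = 7 and p = 0 → (0, 1.75)

Vertices: (0, 0), (3.5, 0), (0, 1.75)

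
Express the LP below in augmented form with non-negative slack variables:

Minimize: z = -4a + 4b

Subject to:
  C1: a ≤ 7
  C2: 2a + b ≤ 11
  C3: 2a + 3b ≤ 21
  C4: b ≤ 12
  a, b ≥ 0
min z = -4a + 4b

s.t.
  a + s1 = 7
  2a + b + s2 = 11
  2a + 3b + s3 = 21
  b + s4 = 12
  a, b, s1, s2, s3, s4 ≥ 0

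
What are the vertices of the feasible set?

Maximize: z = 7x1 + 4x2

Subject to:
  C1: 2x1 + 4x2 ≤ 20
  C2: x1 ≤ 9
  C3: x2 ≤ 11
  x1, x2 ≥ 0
Each vertex is the intersection of two constraint boundaries that also satisfies all remaining constraints:
  x1 = 0 and x2 = 0 → (0, 0)
  x1 = 9 and x2 = 0 → (9, 0)
  2x1 + 4x2 = 20 and x1 = 9 → (9, 0.5)
  2x1 + 4x2 = 20 and x1 = 0 → (0, 5)

Vertices: (0, 0), (9, 0), (9, 0.5), (0, 5)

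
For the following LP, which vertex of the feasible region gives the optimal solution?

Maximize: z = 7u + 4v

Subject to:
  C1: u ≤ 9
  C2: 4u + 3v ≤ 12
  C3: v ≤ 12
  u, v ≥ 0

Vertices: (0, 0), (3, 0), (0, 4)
Evaluating z = 7u + 4v at each vertex:
  (0, 0): z = 0
  (3, 0): z = 21
  (0, 4): z = 16

The largest value is z = 21, attained at (3, 0).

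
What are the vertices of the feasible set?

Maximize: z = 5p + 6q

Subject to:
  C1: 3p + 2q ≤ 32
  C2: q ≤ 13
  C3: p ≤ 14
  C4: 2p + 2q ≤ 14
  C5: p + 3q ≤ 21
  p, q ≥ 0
Each vertex is the intersection of two constraint boundaries that also satisfies all remaining constraints:
  p = 0 and q = 0 → (0, 0)
  2p + 2q = 14 and q = 0 → (7, 0)
  2p + 2q = 14 and p + 3q = 21 → (0, 7)

Vertices: (0, 0), (7, 0), (0, 7)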